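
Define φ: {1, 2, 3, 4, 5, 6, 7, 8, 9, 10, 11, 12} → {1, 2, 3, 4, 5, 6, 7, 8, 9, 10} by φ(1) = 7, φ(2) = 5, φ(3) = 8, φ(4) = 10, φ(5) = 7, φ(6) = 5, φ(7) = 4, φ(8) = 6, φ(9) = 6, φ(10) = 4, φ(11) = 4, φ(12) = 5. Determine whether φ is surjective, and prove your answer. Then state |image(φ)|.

No element maps to 1, so φ is not surjective.
The image of φ is {4, 5, 6, 7, 8, 10}, which has 6 elements.

6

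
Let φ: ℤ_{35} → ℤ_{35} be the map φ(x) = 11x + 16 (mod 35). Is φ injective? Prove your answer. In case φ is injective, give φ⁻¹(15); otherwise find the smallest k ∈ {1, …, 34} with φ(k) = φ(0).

19

Suppose φ(s) = φ(t) in ℤ_{35}. Then 11s + 16 ≡ 11t + 16 (mod 35), so 11(s − t) ≡ 0 (mod 35).
Since gcd(11, 35) = 1, 11 is invertible modulo 35, therefore s − t ≡ 0 (mod 35), i.e. s = t.
Hence φ is injective.
We now compute 11⁻¹ mod 35 explicitly. Euclid's algorithm: 35 = 3·11 + 2, 11 = 5·2 + 1; back-substituting gives 1 = 16·11 − 5·35, so 11⁻¹ ≡ 16 (mod 35).
Since φ is injective, we find φ⁻¹(15): we need 11x ≡ 15 − 16 ≡ 34 (mod 35). Using 11⁻¹ = 16: x ≡ 16·34 = 544 = 15·35 + 19, so x = 19.
Check: φ(19) = 11·19 + 16 = 225 = 6·35 + 15 ≡ 15 (mod 35).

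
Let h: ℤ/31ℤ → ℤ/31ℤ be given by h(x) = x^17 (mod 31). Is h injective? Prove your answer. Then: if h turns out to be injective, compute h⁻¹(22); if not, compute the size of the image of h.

Since 31 is prime, the nonzero elements of ℤ/31ℤ form a cyclic group of order 30.
As gcd(17, 30) = 1, raising to the 17th power is a bijection on this group: if s^17 ≡ t^17 then (st^{−1})^17 = 1, and the only element of order dividing gcd(17, 30) = 1 is 1, so s = t.
With h(0) = 0 this makes h injective on all of ℤ/31ℤ, hence bijective (finite equal-size domain and codomain). In particular h is injective.
Since h is injective, we find the preimage of 22. The inverse of x ↦ x^17 on (ℤ/31ℤ)^× is x ↦ x^23, because 17·23 = 391 = 13·30 + 1 ≡ 1 (mod 30) and x^{30} = 1 for x ≠ 0 (Fermat). So h⁻¹(22) = 22^23 mod 31.
Repeated squaring mod 31: 22^1 ≡ 22, 22^2 ≡ 22² = 484 ≡ 19, 22^4 ≡ 19² = 361 ≡ 20, 22^8 ≡ 20² = 400 ≡ 28, 22^16 ≡ 28² = 784 ≡ 9. Since 23 = 16 + 4 + 2 + 1, 22^23 ≡ 9·20·19·22: 9·20 = 180 ≡ 25, then 25·19 = 475 ≡ 10, then 10·22 = 220 ≡ 3. So 22^23 ≡ 3 (mod 31).
Hence h⁻¹(22) = 3.

3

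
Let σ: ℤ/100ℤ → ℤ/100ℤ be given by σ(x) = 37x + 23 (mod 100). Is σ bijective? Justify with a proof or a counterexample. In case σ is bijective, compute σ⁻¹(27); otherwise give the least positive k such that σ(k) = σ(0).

Suppose σ(a) = σ(b) in ℤ/100ℤ. Then 37a + 23 ≡ 37b + 23 (mod 100), so 37(a − b) ≡ 0 (mod 100).
Since gcd(37, 100) = 1, 37 is invertible modulo 100, hence a − b ≡ 0 (mod 100), i.e. a = b.
We now compute 37⁻¹ mod 100 explicitly. Euclid's algorithm: 100 = 2·37 + 26, 37 = 1·26 + 11, 26 = 2·11 + 4, 11 = 2·4 + 3, 4 = 1·3 + 1; back-substituting gives 1 = 73·37 − 27·100, so 37⁻¹ ≡ 73 (mod 100).
Then y ↦ 73(y − 23) is a two-sided inverse to σ, so every y ∈ ℤ/100ℤ has a preimage.
Therefore σ is bijective.
Since σ is bijective, we find σ⁻¹(27): we need 37x ≡ 27 − 23 ≡ 4 (mod 100). Using 37⁻¹ = 73: x ≡ 73·4 = 292 = 2·100 + 92, so x = 92.
Check: σ(92) = 37·92 + 23 = 3427 = 34·100 + 27 ≡ 27 (mod 100).

92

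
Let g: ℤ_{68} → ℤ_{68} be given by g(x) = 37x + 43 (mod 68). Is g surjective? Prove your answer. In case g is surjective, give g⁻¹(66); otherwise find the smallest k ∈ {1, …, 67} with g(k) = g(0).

Since gcd(37, 68) = 1, 37 is invertible modulo 68. Euclid's algorithm: 68 = 1·37 + 31, 37 = 1·31 + 6, 31 = 5·6 + 1; back-substituting gives 1 = 57·37 − 31·68, so 37⁻¹ ≡ 57 (mod 68).
For any y ∈ ℤ_{68}, x = 57(y − 43) mod 68 satisfies g(x) = 37·57(y − 43) + 43 ≡ y (since 37·57 ≡ 1 mod 68). So every y has a preimage.
Therefore g is surjective.
Since g is surjective, we compute g⁻¹(66): solve 37x + 43 ≡ 66 (mod 68), i.e. 37x ≡ 23 (mod 68).
Multiplying by 37⁻¹ = 57 gives x ≡ 57·23 = 1311 = 19·68 + 19 ≡ 19 (mod 68).
Check: g(19) = 37·19 + 43 = 746 = 10·68 + 66 ≡ 66 (mod 68).

19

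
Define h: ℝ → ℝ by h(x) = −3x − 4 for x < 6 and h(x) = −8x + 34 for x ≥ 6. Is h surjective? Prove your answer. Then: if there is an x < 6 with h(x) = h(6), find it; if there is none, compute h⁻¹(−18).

Both pieces are strictly decreasing (slopes −3 and −8), so each is injective on its own interval.
The left piece maps (−∞, 6) onto (−22, ∞); the right piece maps [6, ∞) onto (−∞, −14].
The union (−22, ∞) ∪ (−∞, −14] covers ℝ, so h is surjective.
For the follow-up: the images overlap, so an x < 6 with h(x) = h(6) exists. h(6) = −14; solving −3x − 4 = −14 for x < 6 gives x = (−14 + 4)/(−3) = 10/3.

10/3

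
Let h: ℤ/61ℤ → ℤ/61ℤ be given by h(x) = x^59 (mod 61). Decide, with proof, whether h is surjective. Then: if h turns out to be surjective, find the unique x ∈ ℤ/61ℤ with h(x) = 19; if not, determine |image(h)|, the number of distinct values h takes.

Since 61 is prime, the nonzero elements of ℤ/61ℤ form a cyclic group of order 60.
As gcd(59, 60) = 1, raising to the 59th power is a bijection on this group: if u^59 ≡ v^59 then (uv^{−1})^59 = 1, and the only element of order dividing gcd(59, 60) = 1 is 1, so u = v.
With h(0) = 0 this makes h injective on all of ℤ/61ℤ, hence bijective (finite equal-size domain and codomain). In particular h is surjective.
Since h is surjective, we find the preimage of 19. The inverse of x ↦ x^59 on (ℤ/61ℤ)^× is x ↦ x^59, because 59·59 = 3481 = 58·60 + 1 ≡ 1 (mod 60) and x^{60} = 1 for x ≠ 0 (Fermat). So h⁻¹(19) = 19^59 mod 61.
Repeated squaring mod 61: 19^1 ≡ 19, 19^2 ≡ 19² = 361 ≡ 56, 19^4 ≡ 56² = 3136 ≡ 25, 19^8 ≡ 25² = 625 ≡ 15, 19^16 ≡ 15² = 225 ≡ 42, 19^32 ≡ 42² = 1764 ≡ 56. Since 59 = 32 + 16 + 8 + 2 + 1, 19^59 ≡ 56·42·15·56·19: 56·42 = 2352 ≡ 34, then 34·15 = 510 ≡ 22, then 22·56 = 1232 ≡ 12, then 12·19 = 228 ≡ 45. So 19^59 ≡ 45 (mod 61).
Hence h⁻¹(19) = 45.

45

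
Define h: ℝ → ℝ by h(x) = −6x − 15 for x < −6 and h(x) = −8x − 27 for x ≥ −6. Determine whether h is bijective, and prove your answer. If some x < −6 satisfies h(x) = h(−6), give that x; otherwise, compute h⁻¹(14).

-41/8

Both pieces are strictly decreasing (slopes −6 and −8), so each is injective on its own interval.
The left piece maps (−∞, −6) onto (21, ∞); the right piece maps [−6, ∞) onto (−∞, 21].
Since 21 = 21, the images partition ℝ: h is injective and surjective, hence bijective.
Because the two images are disjoint, no x < −6 has h(x) = h(−6), so we compute h⁻¹(14): 14 lies in (−∞, 21], so solve −8x − 27 = 14: x = (14 + 27)/(−8) = −41/8.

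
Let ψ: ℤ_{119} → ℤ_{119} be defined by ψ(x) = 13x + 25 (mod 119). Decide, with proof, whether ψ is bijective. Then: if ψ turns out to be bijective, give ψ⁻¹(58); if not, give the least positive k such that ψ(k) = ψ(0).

Recall: ψ is injective if ψ(s) = ψ(t) implies s = t.
If ψ(s) = ψ(t), then 13s ≡ 13t (mod 119). Because gcd(13, 119) = 1, we may cancel 13 to get s ≡ t (mod 119).
We now compute 13⁻¹ mod 119 explicitly. Euclid's algorithm: 119 = 9·13 + 2, 13 = 6·2 + 1; back-substituting gives 1 = 55·13 − 6·119, so 13⁻¹ ≡ 55 (mod 119).
Then y ↦ 55(y − 25) is a two-sided inverse to ψ, so every y ∈ ℤ_{119} has a preimage.
Thus ψ is bijective.
Since ψ is bijective, we compute ψ⁻¹(58): solve 13x + 25 ≡ 58 (mod 119), i.e. 13x ≡ 33 (mod 119).
Multiplying by 13⁻¹ = 55 gives x ≡ 55·33 = 1815 = 15·119 + 30 ≡ 30 (mod 119).
Check: ψ(30) = 13·30 + 25 = 415 = 3·119 + 58 ≡ 58 (mod 119).

30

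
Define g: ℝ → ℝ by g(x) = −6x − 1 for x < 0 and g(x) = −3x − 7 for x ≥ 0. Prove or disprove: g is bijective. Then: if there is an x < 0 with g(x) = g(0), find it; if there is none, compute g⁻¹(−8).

Both pieces are strictly decreasing (slopes −6 and −3), so each is injective on its own interval.
The left piece maps (−∞, 0) onto (−1, ∞); the right piece maps [0, ∞) onto (−∞, −7].
The images leave a gap (−1 has no preimage), so g is not surjective, hence not bijective.
Because the two images are disjoint, no x < 0 has g(x) = g(0), so we compute g⁻¹(−8): −8 lies in (−∞, −7], so solve −3x − 7 = −8: x = (−8 + 7)/(−3) = 1/3.

1/3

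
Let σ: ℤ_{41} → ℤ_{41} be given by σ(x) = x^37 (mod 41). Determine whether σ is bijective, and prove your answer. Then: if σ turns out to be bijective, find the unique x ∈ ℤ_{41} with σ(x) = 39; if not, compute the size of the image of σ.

8

Since 41 is prime, the nonzero elements of ℤ_{41} form a cyclic group of order 40.
As gcd(37, 40) = 1, raising to the 37th power is a bijection on this group: if u^37 ≡ v^37 then (uv^{−1})^37 = 1, and the only element of order dividing gcd(37, 40) = 1 is 1, so u = v.
With σ(0) = 0 this makes σ injective on all of ℤ_{41}, hence bijective (finite equal-size domain and codomain). In particular σ is bijective.
Since σ is bijective, we find the preimage of 39. The inverse of x ↦ x^37 on (ℤ_{41})^× is x ↦ x^13, because 37·13 = 481 = 12·40 + 1 ≡ 1 (mod 40) and x^{40} = 1 for x ≠ 0 (Fermat). So σ⁻¹(39) = 39^13 mod 41.
Repeated squaring mod 41: 39^1 ≡ 39, 39^2 ≡ 39² = 1521 ≡ 4, 39^4 ≡ 4² = 16, 39^8 ≡ 16² = 256 ≡ 10. Since 13 = 8 + 4 + 1, 39^13 ≡ 10·16·39: 10·16 = 160 ≡ 37, then 37·39 = 1443 ≡ 8. So 39^13 ≡ 8 (mod 41).
Hence σ⁻¹(39) = 8.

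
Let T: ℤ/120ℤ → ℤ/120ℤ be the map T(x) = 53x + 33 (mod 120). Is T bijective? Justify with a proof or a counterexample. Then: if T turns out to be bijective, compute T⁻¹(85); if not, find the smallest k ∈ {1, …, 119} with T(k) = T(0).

Suppose T(x_1) = T(x_2) in ℤ/120ℤ. Then 53x_1 + 33 ≡ 53x_2 + 33 (mod 120), so 53(x_1 − x_2) ≡ 0 (mod 120).
Since gcd(53, 120) = 1, 53 is invertible modulo 120, hence x_1 − x_2 ≡ 0 (mod 120), i.e. x_1 = x_2.
We now compute 53⁻¹ mod 120 explicitly. Euclid's algorithm: 120 = 2·53 + 14, 53 = 3·14 + 11, 14 = 1·11 + 3, 11 = 3·3 + 2, 3 = 1·2 + 1; back-substituting gives 1 = 77·53 − 34·120, so 53⁻¹ ≡ 77 (mod 120).
For any y ∈ ℤ/120ℤ, x = 77(y − 33) mod 120 satisfies T(x) = 53·77(y − 33) + 33 ≡ y (since 53·77 ≡ 1 mod 120). So every y has a preimage.
So T is bijective.
Since T is bijective, we compute T⁻¹(85): solve 53x + 33 ≡ 85 (mod 120), i.e. 53x ≡ 52 (mod 120).
Multiplying by 53⁻¹ = 77 gives x ≡ 77·52 = 4004 = 33·120 + 44 ≡ 44 (mod 120).
Check: T(44) = 53·44 + 33 = 2365 = 19·120 + 85 ≡ 85 (mod 120).

44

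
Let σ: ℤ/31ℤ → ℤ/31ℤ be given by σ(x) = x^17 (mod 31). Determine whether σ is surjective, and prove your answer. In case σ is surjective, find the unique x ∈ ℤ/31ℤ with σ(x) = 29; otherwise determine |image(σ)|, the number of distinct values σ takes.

23

Since 31 is prime, the nonzero elements of ℤ/31ℤ form a cyclic group of order 30.
As gcd(17, 30) = 1, raising to the 17th power is a bijection on this group: if x_1^17 ≡ x_2^17 then (x_1x_2^{−1})^17 = 1, and the only element of order dividing gcd(17, 30) = 1 is 1, so x_1 = x_2.
With σ(0) = 0 this makes σ injective on all of ℤ/31ℤ, hence bijective (finite equal-size domain and codomain). In particular σ is surjective.
Since σ is surjective, we find the preimage of 29. The inverse of x ↦ x^17 on (ℤ/31ℤ)^× is x ↦ x^23, because 17·23 = 391 = 13·30 + 1 ≡ 1 (mod 30) and x^{30} = 1 for x ≠ 0 (Fermat). So σ⁻¹(29) = 29^23 mod 31.
Repeated squaring mod 31: 29^1 ≡ 29, 29^2 ≡ 29² = 841 ≡ 4, 29^4 ≡ 4² = 16, 29^8 ≡ 16² = 256 ≡ 8, 29^16 ≡ 8² = 64 ≡ 2. Since 23 = 16 + 4 + 2 + 1, 29^23 ≡ 2·16·4·29: 2·16 = 32 ≡ 1, then 1·4 = 4, then 4·29 = 116 ≡ 23. So 29^23 ≡ 23 (mod 31).
Hence σ⁻¹(29) = 23.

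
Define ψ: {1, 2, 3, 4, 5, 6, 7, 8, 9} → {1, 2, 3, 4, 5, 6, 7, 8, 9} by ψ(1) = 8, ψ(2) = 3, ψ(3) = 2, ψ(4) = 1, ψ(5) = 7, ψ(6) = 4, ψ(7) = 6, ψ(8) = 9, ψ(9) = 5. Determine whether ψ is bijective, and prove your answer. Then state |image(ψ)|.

9

The values 8, 3, 2, 1, 7, 4, 6, 9, 5 are a permutation of {1, 2, 3, 4, 5, 6, 7, 8, 9}: each element appears exactly once.
So ψ is injective and surjective, hence bijective.
The image of ψ is {1, 2, 3, 4, 5, 6, 7, 8, 9}, which has 9 elements.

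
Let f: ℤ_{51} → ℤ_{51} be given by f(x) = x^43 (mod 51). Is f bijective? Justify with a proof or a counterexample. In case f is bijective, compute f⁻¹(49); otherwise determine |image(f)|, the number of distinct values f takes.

43

Computing x^43 mod 51 for each x (by repeated squaring, reducing mod 51 at every step), the values f(0), f(1), …, f(50) are: 0, 1, 8, 24, 13, 11, 39, 31, 2, 15, 37, 29, 6, 4, 44, 9, 16, 17, 18, 25, 41, 30, 28, 5, 48, 19, 32, 3, 46, 23, 21, 10, 26, 33, 34, 35, 42, 7, 47, 45, 22, 14, 36, 49, 20, 12, 40, 38, 27, 43, 50.
Every element of ℤ_{51} appears exactly once in this list, so f is a bijection, and in particular bijective.
Since f is bijective, we read off the preimage of 49 from the same table: f(43) = 49, so f⁻¹(49) = 43.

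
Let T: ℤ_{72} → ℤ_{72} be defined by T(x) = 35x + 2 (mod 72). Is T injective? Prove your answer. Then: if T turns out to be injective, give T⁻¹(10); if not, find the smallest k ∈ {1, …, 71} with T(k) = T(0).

64

Suppose T(x_1) = T(x_2) in ℤ_{72}. Then 35x_1 + 2 ≡ 35x_2 + 2 (mod 72), therefore 35(x_1 − x_2) ≡ 0 (mod 72).
Since gcd(35, 72) = 1, 35 is invertible modulo 72, thus x_1 − x_2 ≡ 0 (mod 72), i.e. x_1 = x_2.
Hence T is injective.
We now compute 35⁻¹ mod 72 explicitly. Euclid's algorithm: 72 = 2·35 + 2, 35 = 17·2 + 1; back-substituting gives 1 = 35·35 − 17·72, so 35⁻¹ ≡ 35 (mod 72).
Since T is injective, we compute T⁻¹(10): solve 35x + 2 ≡ 10 (mod 72), i.e. 35x ≡ 8 (mod 72).
Multiplying by 35⁻¹ = 35 gives x ≡ 35·8 = 280 = 3·72 + 64 ≡ 64 (mod 72).
Check: T(64) = 35·64 + 2 = 2242 = 31·72 + 10 ≡ 10 (mod 72).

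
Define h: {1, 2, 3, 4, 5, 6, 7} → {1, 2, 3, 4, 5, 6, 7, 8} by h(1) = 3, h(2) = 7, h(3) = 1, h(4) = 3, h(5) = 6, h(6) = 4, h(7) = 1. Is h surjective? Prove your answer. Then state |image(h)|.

No element maps to 2, so h is not surjective.
The image of h is {1, 3, 4, 6, 7}, which has 5 elements.

5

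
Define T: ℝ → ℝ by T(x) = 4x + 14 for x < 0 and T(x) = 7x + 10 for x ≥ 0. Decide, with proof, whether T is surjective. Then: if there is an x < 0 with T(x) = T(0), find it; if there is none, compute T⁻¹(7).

Both pieces are strictly increasing (slopes 4 and 7), so each is injective on its own interval.
The left piece maps (−∞, 0) onto (−∞, 14); the right piece maps [0, ∞) onto [10, ∞).
The union (−∞, 14) ∪ [10, ∞) covers ℝ, so T is surjective.
For the follow-up: the images overlap, so an x < 0 with T(x) = T(0) exists. T(0) = 10; solving 4x + 14 = 10 for x < 0 gives x = (10 − 14)/4 = −1.

-1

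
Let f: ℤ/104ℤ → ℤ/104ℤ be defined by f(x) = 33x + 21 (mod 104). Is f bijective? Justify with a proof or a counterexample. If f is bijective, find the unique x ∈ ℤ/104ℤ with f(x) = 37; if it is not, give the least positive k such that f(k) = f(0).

If f(u) = f(v), then 33u ≡ 33v (mod 104). Because gcd(33, 104) = 1, we may cancel 33 to get u ≡ v (mod 104).
We now compute 33⁻¹ mod 104 explicitly. Euclid's algorithm: 104 = 3·33 + 5, 33 = 6·5 + 3, 5 = 1·3 + 2, 3 = 1·2 + 1; back-substituting gives 1 = 41·33 − 13·104, so 33⁻¹ ≡ 41 (mod 104).
For any y ∈ ℤ/104ℤ, x = 41(y − 21) mod 104 satisfies f(x) = 33·41(y − 21) + 21 ≡ y (since 33·41 ≡ 1 mod 104). So every y has a preimage.
Hence f is bijective.
Since f is bijective, we find f⁻¹(37): we need 33x ≡ 37 − 21 ≡ 16 (mod 104). Using 33⁻¹ = 41: x ≡ 41·16 = 656 = 6·104 + 32, so x = 32.
Check: f(32) = 33·32 + 21 = 1077 = 10·104 + 37 ≡ 37 (mod 104).

32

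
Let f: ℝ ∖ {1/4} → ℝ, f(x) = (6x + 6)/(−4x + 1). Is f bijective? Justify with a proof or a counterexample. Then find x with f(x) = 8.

1/19

If f(x) = −3/2, cross-multiplying gives −4(6x + 6) = 6(−4x + 1), which simplifies to −24 = 6 — false.  So −3/2 has no preimage and f is not surjective.
Thus f is not bijective.
Solving f(x) = 8: cross-multiplying gives 6x + 6 = 8(−4x + 1), which rearranges to 38x = 2, so x = 1/19.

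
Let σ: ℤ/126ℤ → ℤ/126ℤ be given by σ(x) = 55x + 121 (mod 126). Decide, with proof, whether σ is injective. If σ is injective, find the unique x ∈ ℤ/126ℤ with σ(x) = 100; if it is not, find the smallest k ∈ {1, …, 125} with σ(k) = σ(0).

105

Suppose σ(s) = σ(t) in ℤ/126ℤ. Then 55s + 121 ≡ 55t + 121 (mod 126), therefore 55(s − t) ≡ 0 (mod 126).
Since gcd(55, 126) = 1, 55 is invertible modulo 126, thus s − t ≡ 0 (mod 126), i.e. s = t.
Therefore σ is injective.
We now compute 55⁻¹ mod 126 explicitly. Euclid's algorithm: 126 = 2·55 + 16, 55 = 3·16 + 7, 16 = 2·7 + 2, 7 = 3·2 + 1; back-substituting gives 1 = 55·55 − 24·126, so 55⁻¹ ≡ 55 (mod 126).
Since σ is injective, we find σ⁻¹(100): we need 55x ≡ 100 − 121 ≡ 105 (mod 126). Using 55⁻¹ = 55: x ≡ 55·105 = 5775 = 45·126 + 105, so x = 105.
Check: σ(105) = 55·105 + 121 = 5896 = 46·126 + 100 ≡ 100 (mod 126).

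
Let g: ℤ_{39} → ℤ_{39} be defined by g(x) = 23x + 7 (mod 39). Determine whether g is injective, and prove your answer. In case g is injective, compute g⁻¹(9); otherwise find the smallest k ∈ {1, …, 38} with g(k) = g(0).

If g(a) = g(b), then 23a ≡ 23b (mod 39). Because gcd(23, 39) = 1, we may cancel 23 to get a ≡ b (mod 39).
Thus g is injective.
We now compute 23⁻¹ mod 39 explicitly. Euclid's algorithm: 39 = 1·23 + 16, 23 = 1·16 + 7, 16 = 2·7 + 2, 7 = 3·2 + 1; back-substituting gives 1 = 17·23 − 10·39, so 23⁻¹ ≡ 17 (mod 39).
Since g is injective, we compute g⁻¹(9): solve 23x + 7 ≡ 9 (mod 39), i.e. 23x ≡ 2 (mod 39).
Multiplying by 23⁻¹ = 17 gives x ≡ 17·2 = 34 ≡ 34 (mod 39).
Check: g(34) = 23·34 + 7 = 789 = 20·39 + 9 ≡ 9 (mod 39).

34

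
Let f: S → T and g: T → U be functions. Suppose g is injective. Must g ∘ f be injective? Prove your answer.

not injective

No. Take S = {1, 2}, T = U = {1, 2, 3}, f(1) = f(2) = 1, and g = identity (injective).
Then (g ∘ f)(1) = (g ∘ f)(2) = 1 with 1 ≠ 2, so g ∘ f is not injective.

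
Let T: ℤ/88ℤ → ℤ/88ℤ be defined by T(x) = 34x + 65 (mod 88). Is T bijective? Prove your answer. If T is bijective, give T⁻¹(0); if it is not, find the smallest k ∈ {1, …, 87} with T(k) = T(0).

Recall: T is injective when T(x_1) = T(x_2) forces x_1 = x_2.
We have gcd(34, 88) = 2 > 1. Taking x_1 = 0 and x_2 = 44: T(0) = 65 and T(44) = 34·44 + 65 = 1561 ≡ 65 (mod 88).
So T(0) = T(44) while 0 ≠ 44, thus T is not injective, hence not bijective.
Since T is not bijective, we find the least positive k with T(k) = T(0): this means 34k ≡ 0 (mod 88), i.e. 88 ∣ 34k. Since gcd(34, 88) = 2, dividing through by 2 this holds exactly when 44 ∣ 17k, and as gcd(17, 44) = 1, exactly when 44 ∣ k.
The smallest positive such k is 44.

44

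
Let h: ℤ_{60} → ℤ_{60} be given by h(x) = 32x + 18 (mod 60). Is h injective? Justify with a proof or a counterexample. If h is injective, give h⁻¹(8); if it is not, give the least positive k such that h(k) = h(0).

We have gcd(32, 60) = 4 > 1. Taking x_1 = 0 and x_2 = 15: h(0) = 18 and h(15) = 32·15 + 18 = 498 ≡ 18 (mod 60).
So h(0) = h(15) while 0 ≠ 15, thus h is not injective.
Since h is not injective, we find the least positive k with h(k) = h(0): this means 32k ≡ 0 (mod 60), i.e. 60 ∣ 32k. Since gcd(32, 60) = 4, dividing through by 4 this holds exactly when 15 ∣ 8k, and as gcd(8, 15) = 1, exactly when 15 ∣ k.
The smallest positive such k is 15.

15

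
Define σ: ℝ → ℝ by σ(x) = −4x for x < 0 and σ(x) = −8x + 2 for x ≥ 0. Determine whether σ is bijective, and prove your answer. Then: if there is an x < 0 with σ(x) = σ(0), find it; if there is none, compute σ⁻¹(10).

Both pieces are strictly decreasing (slopes −4 and −8), so each is injective on its own interval.
The left piece maps (−∞, 0) onto (0, ∞); the right piece maps [0, ∞) onto (−∞, 2].
These images overlap. In particular σ(0) = 2 (right piece), and solving −4x = 2 on the left piece gives x = −1/2 < 0.
So σ(−1/2) = σ(0) with −1/2 ≠ 0, and σ is not injective, hence not bijective. This x = −1/2 is the requested value below 0.

-1/2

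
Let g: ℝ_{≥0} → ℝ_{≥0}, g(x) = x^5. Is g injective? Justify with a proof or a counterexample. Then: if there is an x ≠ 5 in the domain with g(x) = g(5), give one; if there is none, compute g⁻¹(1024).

On ℝ_{≥0}, x ↦ x^5 is strictly increasing, so g(s) = g(t) forces s = t. Therefore g is injective.
Since x ↦ x^5 is strictly increasing on ℝ_{≥0}, it is injective there, so no x ≠ 5 in the domain has g(x) = g(5). We therefore compute g⁻¹(1024) = 1024^{1/5} = 4 (indeed 4^5 = 1024).

4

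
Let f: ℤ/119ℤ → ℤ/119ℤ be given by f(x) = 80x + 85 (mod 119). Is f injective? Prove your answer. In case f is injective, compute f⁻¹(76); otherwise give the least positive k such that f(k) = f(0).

Recall that injectivity means: for all a, b in the domain, f(a) = f(b) implies a = b.
Suppose f(a) = f(b) in ℤ/119ℤ. Then 80a + 85 ≡ 80b + 85 (mod 119), therefore 80(a − b) ≡ 0 (mod 119).
Since gcd(80, 119) = 1, 80 is invertible modulo 119, therefore a − b ≡ 0 (mod 119), i.e. a = b.
So f is injective.
We now compute 80⁻¹ mod 119 explicitly. Euclid's algorithm: 119 = 1·80 + 39, 80 = 2·39 + 2, 39 = 19·2 + 1; back-substituting gives 1 = 61·80 − 41·119, so 80⁻¹ ≡ 61 (mod 119).
Since f is injective, we find f⁻¹(76): we need 80x ≡ 76 − 85 ≡ 110 (mod 119). Using 80⁻¹ = 61: x ≡ 61·110 = 6710 = 56·119 + 46, so x = 46.
Check: f(46) = 80·46 + 85 = 3765 = 31·119 + 76 ≡ 76 (mod 119).

46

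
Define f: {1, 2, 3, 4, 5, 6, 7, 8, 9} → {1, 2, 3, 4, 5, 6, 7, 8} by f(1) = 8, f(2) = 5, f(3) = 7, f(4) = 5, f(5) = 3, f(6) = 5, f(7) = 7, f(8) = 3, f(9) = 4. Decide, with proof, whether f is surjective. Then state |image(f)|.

No element maps to 1, so f is not surjective.
The image of f is {3, 4, 5, 7, 8}, which has 5 elements.

5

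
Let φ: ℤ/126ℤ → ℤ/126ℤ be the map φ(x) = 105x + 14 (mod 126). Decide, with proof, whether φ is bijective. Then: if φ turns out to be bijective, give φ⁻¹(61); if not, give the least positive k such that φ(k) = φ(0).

6

By definition, φ is injective when φ(u) = φ(v) forces u = v.
We have gcd(105, 126) = 21 > 1. Taking u = 0 and v = 6: φ(0) = 14 and φ(6) = 105·6 + 14 = 644 ≡ 14 (mod 126).
So φ(0) = φ(6) while 0 ≠ 6, so φ is not injective, hence not bijective.
Since φ is not bijective, we find the least positive k with φ(k) = φ(0): this means 105k ≡ 0 (mod 126), i.e. 126 ∣ 105k. Since gcd(105, 126) = 21, dividing through by 21 this holds exactly when 6 ∣ 5k, and as gcd(5, 6) = 1, exactly when 6 ∣ k.
The smallest positive such k is 6.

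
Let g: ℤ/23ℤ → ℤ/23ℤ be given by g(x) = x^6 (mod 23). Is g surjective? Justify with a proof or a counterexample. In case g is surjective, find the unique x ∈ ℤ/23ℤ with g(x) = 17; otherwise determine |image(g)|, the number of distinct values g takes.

g(11): Repeated squaring mod 23: 11^1 ≡ 11, 11^2 ≡ 11² = 121 ≡ 6, 11^4 ≡ 6² = 36 ≡ 13. Since 6 = 4 + 2, 11^6 ≡ 13·6: 13·6 = 78 ≡ 9. So 11^6 ≡ 9 (mod 23).
g(12): Repeated squaring mod 23: 12^1 ≡ 12, 12^2 ≡ 12² = 144 ≡ 6, 12^4 ≡ 6² = 36 ≡ 13. Since 6 = 4 + 2, 12^6 ≡ 13·6: 13·6 = 78 ≡ 9. So 12^6 ≡ 9 (mod 23).
So g(11) = g(12) = 9 while 11 ≠ 12, thus g is not injective.
A non-injective map from the 23-element set ℤ/23ℤ to itself takes at most 22 distinct values, so it cannot be surjective. Therefore g is not surjective.
Since g is not surjective, we determine |image(g)|. Computing x^6 mod 23 for each x (by repeated squaring, reducing mod 23 at every step), the values g(0), g(1), …, g(22) are: 0, 1, 18, 16, 2, 8, 12, 4, 13, 3, 6, 9, 9, 6, 3, 13, 4, 12, 8, 2, 16, 18, 1.
The distinct values are {0, 1, 2, 3, 4, 6, 8, 9, 12, 13, 16, 18}; there are 12 of them.

12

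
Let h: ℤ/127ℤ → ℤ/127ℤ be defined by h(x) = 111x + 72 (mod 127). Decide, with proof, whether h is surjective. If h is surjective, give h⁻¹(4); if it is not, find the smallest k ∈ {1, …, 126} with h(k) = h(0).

36

Since gcd(111, 127) = 1, 111 is invertible modulo 127. Euclid's algorithm: 127 = 1·111 + 16, 111 = 6·16 + 15, 16 = 1·15 + 1; back-substituting gives 1 = 119·111 − 104·127, so 111⁻¹ ≡ 119 (mod 127).
Then y ↦ 119(y − 72) is a two-sided inverse to h, so every y ∈ ℤ/127ℤ has a preimage.
Hence h is surjective.
Since h is surjective, we compute h⁻¹(4): solve 111x + 72 ≡ 4 (mod 127), i.e. 111x ≡ 59 (mod 127).
Multiplying by 111⁻¹ = 119 gives x ≡ 119·59 = 7021 = 55·127 + 36 ≡ 36 (mod 127).
Check: h(36) = 111·36 + 72 = 4068 = 32·127 + 4 ≡ 4 (mod 127).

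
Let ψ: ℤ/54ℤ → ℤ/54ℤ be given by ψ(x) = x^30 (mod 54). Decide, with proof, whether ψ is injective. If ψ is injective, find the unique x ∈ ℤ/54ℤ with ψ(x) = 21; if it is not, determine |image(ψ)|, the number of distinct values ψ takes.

ψ(0) = 0^30 = 0.
ψ(6): Repeated squaring mod 54: 6^1 ≡ 6, 6^2 ≡ 6² = 36, 6^4 ≡ 36² = 1296 ≡ 0, 6^8 ≡ 0² = 0, 6^16 ≡ 0² = 0. Since 30 = 16 + 8 + 4 + 2, 6^30 ≡ 0·0·0·36: 0·0 = 0, then 0·0 = 0, then 0·36 = 0. So 6^30 ≡ 0 (mod 54).
So ψ(0) = ψ(6) = 0 while 0 ≠ 6, therefore ψ is not injective.
Since ψ is not injective, we determine |image(ψ)|. Computing x^30 mod 54 for each x (by repeated squaring, reducing mod 54 at every step), the values ψ(0), ψ(1), …, ψ(53) are: 0, 1, 46, 27, 10, 37, 0, 19, 28, 27, 28, 19, 0, 37, 10, 27, 46, 1, 0, 1, 46, 27, 10, 37, 0, 19, 28, 27, 28, 19, 0, 37, 10, 27, 46, 1, 0, 1, 46, 27, 10, 37, 0, 19, 28, 27, 28, 19, 0, 37, 10, 27, 46, 1.
The distinct values are {0, 1, 10, 19, 27, 28, 37, 46}; there are 8 of them.

8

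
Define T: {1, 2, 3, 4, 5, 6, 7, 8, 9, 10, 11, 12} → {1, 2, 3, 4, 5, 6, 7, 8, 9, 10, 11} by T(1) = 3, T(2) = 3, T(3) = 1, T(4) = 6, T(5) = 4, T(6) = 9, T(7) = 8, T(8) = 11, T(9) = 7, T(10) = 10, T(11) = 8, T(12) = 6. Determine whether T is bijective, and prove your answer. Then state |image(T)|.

9

T(1) = 3 = T(2) with 1 ≠ 2, so T is not injective, hence not bijective.
The image of T is {1, 3, 4, 6, 7, 8, 9, 10, 11}, which has 9 elements.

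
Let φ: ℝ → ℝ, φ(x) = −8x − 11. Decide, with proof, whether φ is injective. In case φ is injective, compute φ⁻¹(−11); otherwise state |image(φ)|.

Suppose φ(u) = φ(v). Then −8u − 11 = −8v − 11, therefore −8u = −8v, so u = v.
Therefore φ is injective.
Since φ is injective, we compute φ⁻¹(−11) = (−11 + 11)/(−8) = 0.

0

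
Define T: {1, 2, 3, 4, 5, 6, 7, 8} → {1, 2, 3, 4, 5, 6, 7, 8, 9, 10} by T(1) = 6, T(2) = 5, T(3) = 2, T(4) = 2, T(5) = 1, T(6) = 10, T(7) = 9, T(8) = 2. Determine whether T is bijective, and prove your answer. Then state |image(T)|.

T(3) = 2 = T(4) with 3 ≠ 4, so T is not injective, hence not bijective.
The image of T is {1, 2, 5, 6, 9, 10}, which has 6 elements.

6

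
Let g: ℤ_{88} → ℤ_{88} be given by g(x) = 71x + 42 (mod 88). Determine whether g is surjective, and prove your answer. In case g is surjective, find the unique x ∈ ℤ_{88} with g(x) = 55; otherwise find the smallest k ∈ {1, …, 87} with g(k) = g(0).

Since gcd(71, 88) = 1, 71 is invertible modulo 88. Euclid's algorithm: 88 = 1·71 + 17, 71 = 4·17 + 3, 17 = 5·3 + 2, 3 = 1·2 + 1; back-substituting gives 1 = 31·71 − 25·88, so 71⁻¹ ≡ 31 (mod 88).
For any y ∈ ℤ_{88}, x = 31(y − 42) mod 88 satisfies g(x) = 71·31(y − 42) + 42 ≡ y (since 71·31 ≡ 1 mod 88). So every y has a preimage.
Hence g is surjective.
Since g is surjective, we compute g⁻¹(55): solve 71x + 42 ≡ 55 (mod 88), i.e. 71x ≡ 13 (mod 88).
Multiplying by 71⁻¹ = 31 gives x ≡ 31·13 = 403 = 4·88 + 51 ≡ 51 (mod 88).
Check: g(51) = 71·51 + 42 = 3663 = 41·88 + 55 ≡ 55 (mod 88).

51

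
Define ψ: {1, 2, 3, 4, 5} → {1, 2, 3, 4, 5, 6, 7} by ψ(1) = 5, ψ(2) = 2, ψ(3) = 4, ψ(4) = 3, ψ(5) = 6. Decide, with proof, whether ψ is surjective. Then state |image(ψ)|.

5

No element maps to 1, so ψ is not surjective.
The image of ψ is {2, 3, 4, 5, 6}, which has 5 elements.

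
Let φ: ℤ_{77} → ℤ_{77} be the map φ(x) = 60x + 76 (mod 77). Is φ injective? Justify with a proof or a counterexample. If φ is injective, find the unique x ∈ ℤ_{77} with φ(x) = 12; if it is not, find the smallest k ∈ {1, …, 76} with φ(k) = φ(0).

Suppose φ(x_1) = φ(x_2) in ℤ_{77}. Then 60x_1 + 76 ≡ 60x_2 + 76 (mod 77), therefore 60(x_1 − x_2) ≡ 0 (mod 77).
Since gcd(60, 77) = 1, 60 is invertible modulo 77, hence x_1 − x_2 ≡ 0 (mod 77), i.e. x_1 = x_2.
Therefore φ is injective.
We now compute 60⁻¹ mod 77 explicitly. Euclid's algorithm: 77 = 1·60 + 17, 60 = 3·17 + 9, 17 = 1·9 + 8, 9 = 1·8 + 1; back-substituting gives 1 = 9·60 − 7·77, so 60⁻¹ ≡ 9 (mod 77).
Since φ is injective, we find φ⁻¹(12): we need 60x ≡ 12 − 76 ≡ 13 (mod 77). Using 60⁻¹ = 9: x ≡ 9·13 = 117 = 1·77 + 40, so x = 40.
Check: φ(40) = 60·40 + 76 = 2476 = 32·77 + 12 ≡ 12 (mod 77).

40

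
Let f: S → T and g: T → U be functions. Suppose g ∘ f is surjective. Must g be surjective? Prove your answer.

Let c ∈ U. Since g ∘ f is surjective, some a ∈ S has g(f(a)) = c. Then b = f(a) ∈ T satisfies g(b) = c. So g is surjective.

surjective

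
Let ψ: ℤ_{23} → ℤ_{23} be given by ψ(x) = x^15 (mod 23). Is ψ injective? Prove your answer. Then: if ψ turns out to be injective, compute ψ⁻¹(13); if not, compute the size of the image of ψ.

12

Since 23 is prime, the nonzero elements of ℤ_{23} form a cyclic group of order 22.
As gcd(15, 22) = 1, raising to the 15th power is a bijection on this group: if s^15 ≡ t^15 then (st^{−1})^15 = 1, and the only element of order dividing gcd(15, 22) = 1 is 1, so s = t.
With ψ(0) = 0 this makes ψ injective on all of ℤ_{23}, hence bijective (finite equal-size domain and codomain). In particular ψ is injective.
Since ψ is injective, we find the preimage of 13. The inverse of x ↦ x^15 on (ℤ_{23})^× is x ↦ x^3, because 15·3 = 45 = 2·22 + 1 ≡ 1 (mod 22) and x^{22} = 1 for x ≠ 0 (Fermat). So ψ⁻¹(13) = 13^3 mod 23.
Repeated squaring mod 23: 13^1 ≡ 13, 13^2 ≡ 13² = 169 ≡ 8. Since 3 = 2 + 1, 13^3 ≡ 8·13: 8·13 = 104 ≡ 12. So 13^3 ≡ 12 (mod 23).
Hence ψ⁻¹(13) = 12.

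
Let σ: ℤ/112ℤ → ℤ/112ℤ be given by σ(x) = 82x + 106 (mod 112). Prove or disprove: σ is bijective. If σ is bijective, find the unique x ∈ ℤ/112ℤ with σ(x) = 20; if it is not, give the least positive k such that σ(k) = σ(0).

We have gcd(82, 112) = 2 > 1. Taking u = 0 and v = 56: σ(0) = 106 and σ(56) = 82·56 + 106 = 4698 ≡ 106 (mod 112).
So σ(0) = σ(56) while 0 ≠ 56, hence σ is not injective, hence not bijective.
Since σ is not bijective, we find the least positive k with σ(k) = σ(0): this means 82k ≡ 0 (mod 112), i.e. 112 ∣ 82k. Since gcd(82, 112) = 2, dividing through by 2 this holds exactly when 56 ∣ 41k, and as gcd(41, 56) = 1, exactly when 56 ∣ k.
The smallest positive such k is 56.

56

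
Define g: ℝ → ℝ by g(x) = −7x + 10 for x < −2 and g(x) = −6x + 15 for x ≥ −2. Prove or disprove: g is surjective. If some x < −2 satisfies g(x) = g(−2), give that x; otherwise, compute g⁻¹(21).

Both pieces are strictly decreasing (slopes −7 and −6), so each is injective on its own interval.
The left piece maps (−∞, −2) onto (24, ∞); the right piece maps [−2, ∞) onto (−∞, 27].
The union (24, ∞) ∪ (−∞, 27] covers ℝ, so g is surjective.
For the follow-up: the images overlap, so an x < −2 with g(x) = g(−2) exists. g(−2) = 27; solving −7x + 10 = 27 for x < −2 gives x = (27 − 10)/(−7) = −17/7.

-17/7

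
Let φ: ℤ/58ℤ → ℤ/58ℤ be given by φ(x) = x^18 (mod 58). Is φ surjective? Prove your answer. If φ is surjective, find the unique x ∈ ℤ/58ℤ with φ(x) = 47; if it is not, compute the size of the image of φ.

φ(28): Repeated squaring mod 58: 28^1 ≡ 28, 28^2 ≡ 28² = 784 ≡ 30, 28^4 ≡ 30² = 900 ≡ 30, 28^8 ≡ 30² = 900 ≡ 30, 28^16 ≡ 30² = 900 ≡ 30. Since 18 = 16 + 2, 28^18 ≡ 30·30: 30·30 = 900 ≡ 30. So 28^18 ≡ 30 (mod 58).
φ(30): Repeated squaring mod 58: 30^1 ≡ 30, 30^2 ≡ 30² = 900 ≡ 30, 30^4 ≡ 30² = 900 ≡ 30, 30^8 ≡ 30² = 900 ≡ 30, 30^16 ≡ 30² = 900 ≡ 30. Since 18 = 16 + 2, 30^18 ≡ 30·30: 30·30 = 900 ≡ 30. So 30^18 ≡ 30 (mod 58).
So φ(28) = φ(30) = 30 while 28 ≠ 30, therefore φ is not injective.
A non-injective map from the 58-element set ℤ/58ℤ to itself takes at most 57 distinct values, so it cannot be surjective. Thus φ is not surjective.
Since φ is not surjective, we determine |image(φ)|. Computing x^18 mod 58 for each x (by repeated squaring, reducing mod 58 at every step), the values φ(0), φ(1), …, φ(57) are: 0, 1, 42, 35, 24, 45, 20, 23, 22, 7, 34, 33, 28, 25, 38, 9, 54, 57, 4, 5, 36, 51, 52, 49, 16, 53, 6, 13, 30, 29, 30, 13, 6, 53, 16, 49, 52, 51, 36, 5, 4, 57, 54, 9, 38, 25, 28, 33, 34, 7, 22, 23, 20, 45, 24, 35, 42, 1.
The distinct values are {0, 1, 4, 5, 6, 7, 9, 13, 16, 20, 22, 23, 24, 25, 28, 29, 30, 33, 34, 35, 36, 38, 42, 45, 49, 51, 52, 53, 54, 57}; there are 30 of them.

30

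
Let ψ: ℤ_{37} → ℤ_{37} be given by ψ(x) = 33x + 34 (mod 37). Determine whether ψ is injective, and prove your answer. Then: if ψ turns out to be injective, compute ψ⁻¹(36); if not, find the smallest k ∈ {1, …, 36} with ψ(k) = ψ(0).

Suppose ψ(u) = ψ(v) in ℤ_{37}. Then 33u + 34 ≡ 33v + 34 (mod 37), therefore 33(u − v) ≡ 0 (mod 37).
Since gcd(33, 37) = 1, 33 is invertible modulo 37, so u − v ≡ 0 (mod 37), i.e. u = v.
Hence ψ is injective.
We now compute 33⁻¹ mod 37 explicitly. Euclid's algorithm: 37 = 1·33 + 4, 33 = 8·4 + 1; back-substituting gives 1 = 9·33 − 8·37, so 33⁻¹ ≡ 9 (mod 37).
Since ψ is injective, we find ψ⁻¹(36): we need 33x ≡ 36 − 34 ≡ 2 (mod 37). Using 33⁻¹ = 9: x ≡ 9·2 = 18, so x = 18.
Check: ψ(18) = 33·18 + 34 = 628 = 16·37 + 36 ≡ 36 (mod 37).

18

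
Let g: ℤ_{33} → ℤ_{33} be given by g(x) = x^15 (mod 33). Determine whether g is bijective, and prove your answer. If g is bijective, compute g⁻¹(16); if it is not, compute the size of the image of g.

g(1) = 1^15 = 1.
g(4): Repeated squaring mod 33: 4^1 ≡ 4, 4^2 ≡ 4² = 16, 4^4 ≡ 16² = 256 ≡ 25, 4^8 ≡ 25² = 625 ≡ 31. Since 15 = 8 + 4 + 2 + 1, 4^15 ≡ 31·25·16·4: 31·25 = 775 ≡ 16, then 16·16 = 256 ≡ 25, then 25·4 = 100 ≡ 1. So 4^15 ≡ 1 (mod 33).
So g(1) = g(4) = 1 while 1 ≠ 4, therefore g is not injective, hence not bijective.
Since g is not bijective, we determine |image(g)|. Computing x^15 mod 33 for each x (by repeated squaring, reducing mod 33 at every step), the values g(0), g(1), …, g(32) are: 0, 1, 32, 12, 1, 23, 21, 10, 32, 12, 10, 11, 12, 10, 23, 12, 1, 32, 21, 10, 23, 21, 22, 23, 21, 1, 23, 12, 10, 32, 21, 1, 32.
The distinct values are {0, 1, 10, 11, 12, 21, 22, 23, 32}; there are 9 of them.

9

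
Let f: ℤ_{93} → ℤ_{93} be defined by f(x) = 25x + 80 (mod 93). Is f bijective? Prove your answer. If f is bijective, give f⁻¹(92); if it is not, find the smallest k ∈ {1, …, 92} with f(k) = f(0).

60

Recall: f is injective if f(s) = f(t) implies s = t.
Suppose f(s) = f(t) in ℤ_{93}. Then 25s + 80 ≡ 25t + 80 (mod 93), thus 25(s − t) ≡ 0 (mod 93).
Since gcd(25, 93) = 1, 25 is invertible modulo 93, thus s − t ≡ 0 (mod 93), i.e. s = t.
We now compute 25⁻¹ mod 93 explicitly. Euclid's algorithm: 93 = 3·25 + 18, 25 = 1·18 + 7, 18 = 2·7 + 4, 7 = 1·4 + 3, 4 = 1·3 + 1; back-substituting gives 1 = 67·25 − 18·93, so 25⁻¹ ≡ 67 (mod 93).
Then y ↦ 67(y − 80) is a two-sided inverse to f, so every y ∈ ℤ_{93} has a preimage.
Hence f is bijective.
Since f is bijective, we compute f⁻¹(92): solve 25x + 80 ≡ 92 (mod 93), i.e. 25x ≡ 12 (mod 93).
Multiplying by 25⁻¹ = 67 gives x ≡ 67·12 = 804 = 8·93 + 60 ≡ 60 (mod 93).
Check: f(60) = 25·60 + 80 = 1580 = 16·93 + 92 ≡ 92 (mod 93).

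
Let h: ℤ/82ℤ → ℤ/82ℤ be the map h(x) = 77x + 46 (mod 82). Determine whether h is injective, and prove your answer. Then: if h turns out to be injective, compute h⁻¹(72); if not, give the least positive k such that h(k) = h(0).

44

Recall that h is injective if h(x_1) = h(x_2) implies x_1 = x_2.
If h(x_1) = h(x_2), then 77x_1 ≡ 77x_2 (mod 82). Because gcd(77, 82) = 1, we may cancel 77 to get x_1 ≡ x_2 (mod 82).
Thus h is injective.
We now compute 77⁻¹ mod 82 explicitly. Euclid's algorithm: 82 = 1·77 + 5, 77 = 15·5 + 2, 5 = 2·2 + 1; back-substituting gives 1 = 49·77 − 46·82, so 77⁻¹ ≡ 49 (mod 82).
Since h is injective, we compute h⁻¹(72): solve 77x + 46 ≡ 72 (mod 82), i.e. 77x ≡ 26 (mod 82).
Multiplying by 77⁻¹ = 49 gives x ≡ 49·26 = 1274 = 15·82 + 44 ≡ 44 (mod 82).
Check: h(44) = 77·44 + 46 = 3434 = 41·82 + 72 ≡ 72 (mod 82).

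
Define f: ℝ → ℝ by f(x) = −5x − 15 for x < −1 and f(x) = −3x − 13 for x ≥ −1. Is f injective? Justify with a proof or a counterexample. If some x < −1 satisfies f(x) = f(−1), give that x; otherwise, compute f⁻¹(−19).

Both pieces are strictly decreasing (slopes −5 and −3), so each is injective on its own interval.
The left piece maps (−∞, −1) onto (−10, ∞); the right piece maps [−1, ∞) onto (−∞, −10].
These images are disjoint, so no value is attained by both pieces. Therefore f is injective.
Because the two images are disjoint, no x < −1 has f(x) = f(−1), so we compute f⁻¹(−19): −19 lies in (−∞, −10], so solve −3x − 13 = −19: x = (−19 + 13)/(−3) = 2.

2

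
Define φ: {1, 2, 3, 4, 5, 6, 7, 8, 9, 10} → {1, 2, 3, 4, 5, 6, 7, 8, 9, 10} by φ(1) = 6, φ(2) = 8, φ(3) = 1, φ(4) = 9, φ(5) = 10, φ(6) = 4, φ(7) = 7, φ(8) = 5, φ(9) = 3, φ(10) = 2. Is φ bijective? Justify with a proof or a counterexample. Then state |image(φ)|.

The values 6, 8, 1, 9, 10, 4, 7, 5, 3, 2 are a permutation of {1, 2, 3, 4, 5, 6, 7, 8, 9, 10}: each element appears exactly once.
So φ is injective and surjective, hence bijective.
The image of φ is {1, 2, 3, 4, 5, 6, 7, 8, 9, 10}, which has 10 elements.

10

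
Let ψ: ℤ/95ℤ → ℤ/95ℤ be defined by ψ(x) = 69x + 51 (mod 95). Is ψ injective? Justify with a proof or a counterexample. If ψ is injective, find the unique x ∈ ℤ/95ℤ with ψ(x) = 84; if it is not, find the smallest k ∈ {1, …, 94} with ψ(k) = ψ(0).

17

If ψ(x_1) = ψ(x_2), then 69x_1 ≡ 69x_2 (mod 95). Because gcd(69, 95) = 1, we may cancel 69 to get x_1 ≡ x_2 (mod 95).
So ψ is injective.
We now compute 69⁻¹ mod 95 explicitly. Euclid's algorithm: 95 = 1·69 + 26, 69 = 2·26 + 17, 26 = 1·17 + 9, 17 = 1·9 + 8, 9 = 1·8 + 1; back-substituting gives 1 = 84·69 − 61·95, so 69⁻¹ ≡ 84 (mod 95).
Since ψ is injective, we compute ψ⁻¹(84): solve 69x + 51 ≡ 84 (mod 95), i.e. 69x ≡ 33 (mod 95).
Multiplying by 69⁻¹ = 84 gives x ≡ 84·33 = 2772 = 29·95 + 17 ≡ 17 (mod 95).
Check: ψ(17) = 69·17 + 51 = 1224 = 12·95 + 84 ≡ 84 (mod 95).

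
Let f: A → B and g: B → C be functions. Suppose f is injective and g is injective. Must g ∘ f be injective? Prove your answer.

injective

Suppose (g ∘ f)(u) = (g ∘ f)(v), i.e. g(f(u)) = g(f(v)).
Since g is injective, f(u) = f(v). Since f is injective, u = v. Thus g ∘ f is injective.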